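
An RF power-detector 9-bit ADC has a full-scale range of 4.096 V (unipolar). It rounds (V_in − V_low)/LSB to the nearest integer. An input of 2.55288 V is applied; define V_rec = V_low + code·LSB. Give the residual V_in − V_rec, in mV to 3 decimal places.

LSB = 4.096/2^9 = 8.000 mV.
(2.55288 − 0)/0.008 = 319.1100; round gives code 319.
Reconstructed: 2.552 V.
Error = 2.55288 − 2.552 = 0.00088 V = 0.880 mV.

0.880 mV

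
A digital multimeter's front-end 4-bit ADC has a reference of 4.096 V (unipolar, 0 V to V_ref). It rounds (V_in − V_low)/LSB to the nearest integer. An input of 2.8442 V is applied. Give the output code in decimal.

code 11

With 16 levels over 4.096 V, one step is 256.000 mV.
(2.8442 − 0) / 0.256 = 11.110 LSBs.
Round → code 11.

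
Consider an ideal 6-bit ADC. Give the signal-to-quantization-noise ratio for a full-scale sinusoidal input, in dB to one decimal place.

37.9 dB

SNR ≈ 6.02·N + 1.76 dB = 6.02·6 + 1.76 = 37.88 dB.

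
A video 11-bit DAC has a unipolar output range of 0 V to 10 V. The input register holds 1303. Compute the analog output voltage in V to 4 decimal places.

6.3623 V

LSB = 10 V / 2^11 = 4.883 mV.
V_out = 0 + 1303 × 0.00488281 V = 6.3623 V.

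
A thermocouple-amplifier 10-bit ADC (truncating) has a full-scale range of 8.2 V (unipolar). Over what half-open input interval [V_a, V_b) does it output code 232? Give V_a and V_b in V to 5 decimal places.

LSB = 8.2/2^10 = 8.008 mV.
V_a = V_low + 232·LSB = 1.85781 V; V_b = V_low + 233·LSB = 1.86582 V.

[1.85781 V, 1.86582 V)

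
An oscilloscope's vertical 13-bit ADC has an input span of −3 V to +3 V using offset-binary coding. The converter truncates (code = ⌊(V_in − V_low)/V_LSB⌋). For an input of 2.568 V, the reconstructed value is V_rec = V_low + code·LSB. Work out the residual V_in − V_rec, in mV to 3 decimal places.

0.129 mV

Step size: 6 V ÷ 2^13 = 0.732 mV.
(2.568 − (−3))/0.000732422 = 7602.1760; ⌊·⌋ gives code 7602.
V_rec = (−3) + 7602·0.000732422 = 2.5678711 V.
Error = 2.568 − 2.5678711 = 0.000128906 V = 0.129 mV.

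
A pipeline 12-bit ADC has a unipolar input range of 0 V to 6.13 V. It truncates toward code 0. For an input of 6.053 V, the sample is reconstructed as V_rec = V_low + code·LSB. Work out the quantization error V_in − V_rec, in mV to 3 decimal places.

One LSB is 6.13 V / 4096 = 1.497 mV.
Scaled input = 4044.5494 LSBs, so code = 4044.
V_rec = 0 + 4044·0.00149658 = 6.0521777 V.
Error = 6.053 − 6.0521777 = 0.000822266 V = 0.822 mV.

0.822 mV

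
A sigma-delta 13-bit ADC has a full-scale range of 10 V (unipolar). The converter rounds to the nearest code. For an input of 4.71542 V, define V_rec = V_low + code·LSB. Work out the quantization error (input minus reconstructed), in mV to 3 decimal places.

LSB = 10/2^13 = 1.221 mV.
Scaled input = 3862.8721 LSBs, so code = 3863.
V_rec = 0 + 3863·0.0012207 = 4.7155762 V.
V_in − V_rec = -0.000156172 V = -0.156 mV.

-0.156 mV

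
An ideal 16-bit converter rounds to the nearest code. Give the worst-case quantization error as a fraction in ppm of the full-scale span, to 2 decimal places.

Rounding → worst-case error = ½ LSB = V_FS/2^17, so 1e+06/131072 = 7.62939 ppm of full scale.

7.63 ppm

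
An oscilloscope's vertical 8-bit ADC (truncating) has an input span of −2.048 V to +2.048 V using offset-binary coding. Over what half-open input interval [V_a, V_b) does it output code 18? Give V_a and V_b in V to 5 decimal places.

LSB = 4.096/2^8 = 16.000 mV.
V_a = V_low + 18·LSB = -1.76 V; V_b = V_low + 19·LSB = -1.744 V.

[-1.76000 V, -1.74400 V)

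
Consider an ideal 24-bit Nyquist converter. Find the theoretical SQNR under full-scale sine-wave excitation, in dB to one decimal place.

146.2 dB

SNR ≈ 6.02·N + 1.76 dB = 6.02·24 + 1.76 = 146.24 dB.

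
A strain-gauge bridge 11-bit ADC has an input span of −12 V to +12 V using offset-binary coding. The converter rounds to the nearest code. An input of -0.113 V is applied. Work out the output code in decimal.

Full-scale span = 24 V; LSB = 24/2^11 = 11.719 mV.
(-0.113 − (−12)) / 0.0117188 = 1014.357 LSBs.
So the output code is 1014.

code 1014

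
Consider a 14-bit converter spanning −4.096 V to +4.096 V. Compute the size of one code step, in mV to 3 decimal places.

Full-scale span = 8.192 V.
LSB = 8.192 / 2^14 = 8.192 / 16384 = 0.0005 V = 0.500 mV.

0.500 mV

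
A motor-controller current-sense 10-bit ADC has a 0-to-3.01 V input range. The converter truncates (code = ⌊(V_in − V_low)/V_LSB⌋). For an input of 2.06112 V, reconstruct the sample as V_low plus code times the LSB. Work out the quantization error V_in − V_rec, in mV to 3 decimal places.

One LSB is 3.01 V / 1024 = 2.939 mV.
Scaled input = 701.1917 LSBs, so code = 701.
Code 701 maps back to 0 + 701×0.00293945 V = 2.0605566 V.
Error = 2.06112 − 2.0605566 = 0.000563359 V = 0.563 mV.

0.563 mV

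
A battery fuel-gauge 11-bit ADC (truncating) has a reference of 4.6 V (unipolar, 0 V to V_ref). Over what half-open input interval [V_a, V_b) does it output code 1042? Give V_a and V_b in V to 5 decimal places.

LSB = 4.6/2^11 = 2.246 mV.
V_a = V_low + 1042·LSB = 2.34043 V; V_b = V_low + 1043·LSB = 2.34268 V.

[2.34043 V, 2.34268 V)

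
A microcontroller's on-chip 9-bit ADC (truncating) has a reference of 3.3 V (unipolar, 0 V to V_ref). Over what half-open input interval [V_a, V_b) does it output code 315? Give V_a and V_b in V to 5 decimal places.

LSB = 3.3/2^9 = 6.445 mV.
V_a = V_low + 315·LSB = 2.03027 V; V_b = V_low + 316·LSB = 2.03672 V.

[2.03027 V, 2.03672 V)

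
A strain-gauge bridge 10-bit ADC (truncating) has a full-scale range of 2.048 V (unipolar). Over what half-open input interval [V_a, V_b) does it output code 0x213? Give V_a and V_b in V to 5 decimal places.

[1.06200 V, 1.06400 V)

LSB = 2.048/2^10 = 2.000 mV.
Code 0x213 = 531 decimal.
V_a = V_low + 531·LSB = 1.062 V; V_b = V_low + 532·LSB = 1.064 V.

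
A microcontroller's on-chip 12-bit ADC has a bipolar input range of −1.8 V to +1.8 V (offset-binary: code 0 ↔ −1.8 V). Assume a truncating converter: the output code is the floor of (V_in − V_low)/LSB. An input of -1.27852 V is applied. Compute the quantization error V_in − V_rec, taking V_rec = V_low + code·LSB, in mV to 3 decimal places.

Step size: 3.6 V ÷ 2^12 = 0.879 mV.
(-1.27852 − (−1.8))/0.000878906 = 593.3284; ⌊·⌋ gives code 593.
V_rec = (−1.8) + 593·0.000878906 = -1.2788086 V.
V_in − V_rec = 0.000288594 V = 0.289 mV.

0.289 mV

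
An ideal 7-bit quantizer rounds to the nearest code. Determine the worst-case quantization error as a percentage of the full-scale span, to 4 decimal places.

Rounding → worst-case error = ½ LSB = V_FS/2^8, so 100/256 = 0.390625 % of full scale.

0.3906 %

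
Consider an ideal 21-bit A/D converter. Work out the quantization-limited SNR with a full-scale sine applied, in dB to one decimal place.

128.2 dB

SNR ≈ 6.02·N + 1.76 dB = 6.02·21 + 1.76 = 128.18 dB.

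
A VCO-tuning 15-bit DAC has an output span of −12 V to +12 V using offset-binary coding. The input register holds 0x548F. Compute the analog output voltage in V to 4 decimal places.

3.8547 V

LSB = 24 V / 2^15 = 0.732 mV.
Code 0x548F = 21647 decimal.
V_out = (−12) + 21647 × 0.000732422 V = 3.85474 V.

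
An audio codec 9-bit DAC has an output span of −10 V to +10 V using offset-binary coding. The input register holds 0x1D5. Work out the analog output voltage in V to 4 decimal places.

LSB = 20 V / 2^9 = 39.062 mV.
Code 0x1D5 = 469 decimal.
V_out = (−10) + 469 × 0.0390625 V = 8.32031 V.

8.3203 V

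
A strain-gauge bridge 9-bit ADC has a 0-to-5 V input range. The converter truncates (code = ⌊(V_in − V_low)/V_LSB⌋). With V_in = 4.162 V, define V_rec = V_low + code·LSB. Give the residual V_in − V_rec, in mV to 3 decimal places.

1.844 mV

LSB = 5/2^9 = 9.766 mV.
Scaled input = 426.1888 LSBs, so code = 426.
Code 426 maps back to 0 + 426×0.00976562 V = 4.1601562 V.
Error = 4.162 − 4.1601562 = 0.00184375 V = 1.844 mV.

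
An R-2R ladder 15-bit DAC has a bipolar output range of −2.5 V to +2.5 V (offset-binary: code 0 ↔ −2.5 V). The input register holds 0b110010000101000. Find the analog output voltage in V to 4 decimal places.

LSB = 5 V / 2^15 = 152.59 µV.
Code 0b110010000101000 = 25640 decimal.
V_out = (−2.5) + 25640 × 0.000152588 V = 1.41235 V.

1.4124 V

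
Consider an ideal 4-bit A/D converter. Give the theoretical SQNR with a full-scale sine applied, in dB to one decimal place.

SNR ≈ 6.02·N + 1.76 dB = 6.02·4 + 1.76 = 25.84 dB.

25.8 dB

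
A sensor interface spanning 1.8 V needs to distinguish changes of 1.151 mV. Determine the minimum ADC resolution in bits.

Number of steps required ≥ 1.8 V / 1.151 mV = 1563.86.
Need 2^N ≥ 1563.86; 2^10 = 1024, 2^11 = 2048.
Minimum N = 11.

11 bits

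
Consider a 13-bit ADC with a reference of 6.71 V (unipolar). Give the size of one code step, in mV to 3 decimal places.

0.819 mV

Full-scale span = 6.71 V.
LSB = 6.71 / 2^13 = 6.71 / 8192 = 0.000819092 V = 0.819 mV.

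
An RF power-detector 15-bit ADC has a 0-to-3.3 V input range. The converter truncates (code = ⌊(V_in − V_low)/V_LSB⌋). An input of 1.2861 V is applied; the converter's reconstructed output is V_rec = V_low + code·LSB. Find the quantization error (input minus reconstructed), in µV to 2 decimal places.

58.74 µV

Step size: 3.3 V ÷ 2^15 = 100.71 µV.
Scaled input = 12770.5833 LSBs, so code = 12770.
Code 12770 maps back to 0 + 12770×0.000100708 V = 1.2860413 V.
V_in − V_rec = 5.87402e-05 V = 58.74 µV.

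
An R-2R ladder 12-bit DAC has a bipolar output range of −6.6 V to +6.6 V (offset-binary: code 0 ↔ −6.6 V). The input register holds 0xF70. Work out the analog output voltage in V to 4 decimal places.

LSB = 13.2 V / 2^12 = 3.223 mV.
Code 0xF70 = 3952 decimal.
V_out = (−6.6) + 3952 × 0.00322266 V = 6.13594 V.

6.1359 V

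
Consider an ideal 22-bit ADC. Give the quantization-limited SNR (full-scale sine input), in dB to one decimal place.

134.2 dB

SNR ≈ 6.02·N + 1.76 dB = 6.02·22 + 1.76 = 134.20 dB.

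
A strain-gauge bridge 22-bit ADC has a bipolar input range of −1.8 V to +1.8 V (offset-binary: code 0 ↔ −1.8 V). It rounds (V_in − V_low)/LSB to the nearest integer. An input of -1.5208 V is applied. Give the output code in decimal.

code 325292

LSB = 3.6 V / 4194304 = 0.86 µV.
Input sits at 325291.577 steps above V_low.
So the output code is 325292.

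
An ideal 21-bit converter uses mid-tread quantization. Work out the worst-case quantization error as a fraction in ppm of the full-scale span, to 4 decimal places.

0.2384 ppm

Rounding → worst-case error = ½ LSB = V_FS/2^22, so 1e+06/4194304 = 0.238419 ppm of full scale.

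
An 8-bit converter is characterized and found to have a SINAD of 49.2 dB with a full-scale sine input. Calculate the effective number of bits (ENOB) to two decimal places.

7.88 bits

ENOB = (SINAD − 1.76) / 6.02 = (49.2 − 1.76)/6.02 = 7.880.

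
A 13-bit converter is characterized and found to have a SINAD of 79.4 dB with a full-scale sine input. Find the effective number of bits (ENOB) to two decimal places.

ENOB = (SINAD − 1.76) / 6.02 = (79.4 − 1.76)/6.02 = 12.897.

12.90 bits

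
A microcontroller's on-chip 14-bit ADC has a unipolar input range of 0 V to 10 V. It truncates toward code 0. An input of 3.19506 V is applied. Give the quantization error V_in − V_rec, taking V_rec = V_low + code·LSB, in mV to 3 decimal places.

0.480 mV

LSB = 10/2^14 = 0.610 mV.
Scaled input = 5234.7863 LSBs, so code = 5234.
V_rec = 0 + 5234·0.000610352 = 3.1945801 V.
Error = 3.19506 − 3.1945801 = 0.000479922 V = 0.480 mV.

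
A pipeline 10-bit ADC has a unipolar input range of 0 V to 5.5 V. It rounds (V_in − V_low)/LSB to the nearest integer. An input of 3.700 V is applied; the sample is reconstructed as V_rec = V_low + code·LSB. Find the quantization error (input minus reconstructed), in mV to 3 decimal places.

One LSB is 5.5 V / 1024 = 5.371 mV.
(3.700 − 0)/0.00537109 = 688.8727; round gives code 689.
Reconstructed: 3.7006836 V.
V_in − V_rec = -0.000683594 V = -0.684 mV.

-0.684 mV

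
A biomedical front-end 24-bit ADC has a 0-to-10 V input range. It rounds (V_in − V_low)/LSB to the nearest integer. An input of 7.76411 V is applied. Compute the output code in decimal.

LSB = 10 V / 16777216 = 0.60 µV.
Input sits at 13026015.052 steps above V_low.
round(13026015.052) = 13026015.

code 13026015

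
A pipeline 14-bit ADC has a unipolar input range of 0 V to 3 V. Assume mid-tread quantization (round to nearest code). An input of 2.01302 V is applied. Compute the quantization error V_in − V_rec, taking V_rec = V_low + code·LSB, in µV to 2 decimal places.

-41.52 µV

Step size: 3 V ÷ 2^14 = 183.11 µV.
(2.01302 − 0)/0.000183105 = 10993.7732; round gives code 10994.
Code 10994 maps back to 0 + 10994×0.000183105 V = 2.0130615 V.
V_in − V_rec = -4.15234e-05 V = -41.52 µV.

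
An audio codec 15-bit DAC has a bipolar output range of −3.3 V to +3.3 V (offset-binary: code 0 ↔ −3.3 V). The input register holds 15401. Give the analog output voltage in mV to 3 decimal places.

-197.992 mV

LSB = 6.6 V / 2^15 = 201.42 µV.
V_out = (−3.3) + 15401 × 0.000201416 V = -0.197992 V.
= -197.992 mV.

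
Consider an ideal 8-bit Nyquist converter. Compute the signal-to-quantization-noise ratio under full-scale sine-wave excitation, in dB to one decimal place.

49.9 dB

SNR ≈ 6.02·N + 1.76 dB = 6.02·8 + 1.76 = 49.92 dB.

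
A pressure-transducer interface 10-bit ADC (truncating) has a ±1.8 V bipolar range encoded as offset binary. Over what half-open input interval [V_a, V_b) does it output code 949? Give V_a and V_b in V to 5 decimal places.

LSB = 3.6/2^10 = 3.516 mV.
V_a = V_low + 949·LSB = 1.53633 V; V_b = V_low + 950·LSB = 1.53984 V.

[1.53633 V, 1.53984 V)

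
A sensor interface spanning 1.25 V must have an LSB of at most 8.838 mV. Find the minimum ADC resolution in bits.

Number of steps required ≥ 1.25 V / 8.838 mV = 141.43.
Need 2^N ≥ 141.43; 2^7 = 128, 2^8 = 256.
Minimum N = 8.

8 bits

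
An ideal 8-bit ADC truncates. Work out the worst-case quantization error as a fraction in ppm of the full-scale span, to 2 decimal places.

3906.25 ppm

Truncating → worst-case error = 1 LSB = V_FS/2^8, so 1e+06/256 = 3906.25 ppm of full scale.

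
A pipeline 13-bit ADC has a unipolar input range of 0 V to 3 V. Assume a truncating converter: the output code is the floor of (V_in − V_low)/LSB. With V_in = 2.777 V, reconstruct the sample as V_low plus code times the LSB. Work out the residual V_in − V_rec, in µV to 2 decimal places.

22.46 µV

One LSB is 3 V / 8192 = 366.21 µV.
Scaled input = 7583.0613 LSBs, so code = 7583.
Reconstructed: 2.7769775 V.
Difference: 2.24609e-05 V → 22.46 µV.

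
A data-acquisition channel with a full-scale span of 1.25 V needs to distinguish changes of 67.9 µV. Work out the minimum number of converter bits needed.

Number of steps required ≥ 1.25 V / 67.9 µV = 18409.43.
Need 2^N ≥ 18409.43; 2^14 = 16384, 2^15 = 32768.
Minimum N = 15.

15 bits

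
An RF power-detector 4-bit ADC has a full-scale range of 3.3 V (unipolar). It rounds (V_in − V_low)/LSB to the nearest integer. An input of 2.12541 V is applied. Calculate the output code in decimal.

With 16 levels over 3.3 V, one step is 206.250 mV.
(V_in − V_low)/LSB = (2.12541 − 0) / 0.20625 = 10.305.
Round → code 10.

code 10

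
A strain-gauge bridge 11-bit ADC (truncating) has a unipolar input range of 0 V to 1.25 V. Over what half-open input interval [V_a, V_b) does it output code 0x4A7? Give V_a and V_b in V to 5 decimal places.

[0.72693 V, 0.72754 V)

LSB = 1.25/2^11 = 0.610 mV.
Code 0x4A7 = 1191 decimal.
V_a = V_low + 1191·LSB = 0.726929 V; V_b = V_low + 1192·LSB = 0.727539 V.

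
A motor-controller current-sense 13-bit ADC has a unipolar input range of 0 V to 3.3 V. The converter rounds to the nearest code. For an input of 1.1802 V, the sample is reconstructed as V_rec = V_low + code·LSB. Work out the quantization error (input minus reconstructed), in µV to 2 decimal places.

-97.85 µV

LSB = 3.3/2^13 = 402.83 µV.
(1.1802 − 0)/0.000402832 = 2929.7571; round gives code 2930.
V_rec = 0 + 2930·0.000402832 = 1.1802979 V.
V_in − V_rec = -9.78516e-05 V = -97.85 µV.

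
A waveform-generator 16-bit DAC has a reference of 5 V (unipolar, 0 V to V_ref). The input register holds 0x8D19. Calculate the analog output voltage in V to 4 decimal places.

LSB = 5 V / 2^16 = 76.29 µV.
Code 0x8D19 = 36121 decimal.
V_out = 0 + 36121 × 7.62939e-05 V = 2.75581 V.

2.7558 V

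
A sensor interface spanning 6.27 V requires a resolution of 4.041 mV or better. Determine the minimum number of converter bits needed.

11 bits

Number of steps required ≥ 6.27 V / 4.041 mV = 1551.60.
Need 2^N ≥ 1551.60; 2^10 = 1024, 2^11 = 2048.
Minimum N = 11.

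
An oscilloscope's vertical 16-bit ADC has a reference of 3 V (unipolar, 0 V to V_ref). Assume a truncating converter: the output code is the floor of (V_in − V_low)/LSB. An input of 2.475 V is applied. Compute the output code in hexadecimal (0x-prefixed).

code 0xD333 (decimal 54067)

With 65536 levels over 3 V, one step is 45.78 µV.
(2.475 − 0) / 4.57764e-05 = 54067.200 LSBs.
⌊·⌋(54067.200) = 54067.
In hexadecimal (0x-prefixed): 0xD333.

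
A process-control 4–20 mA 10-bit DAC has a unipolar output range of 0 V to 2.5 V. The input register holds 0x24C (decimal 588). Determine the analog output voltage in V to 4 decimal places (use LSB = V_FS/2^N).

LSB = 2.5 V / 2^10 = 2.441 mV.
Code 0x24C = 588 decimal.
V_out = 0 + 588 × 0.00244141 V = 1.43555 V.

1.4355 V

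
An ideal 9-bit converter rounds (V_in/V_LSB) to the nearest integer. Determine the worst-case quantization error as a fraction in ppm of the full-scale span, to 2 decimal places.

Rounding → worst-case error = ½ LSB = V_FS/2^10, so 1e+06/1024 = 976.562 ppm of full scale.

976.56 ppm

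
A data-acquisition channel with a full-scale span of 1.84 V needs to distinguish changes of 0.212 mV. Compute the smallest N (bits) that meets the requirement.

Number of steps required ≥ 1.84 V / 0.212 mV = 8679.25.
Need 2^N ≥ 8679.25; 2^13 = 8192, 2^14 = 16384.
Minimum N = 14.

14 bits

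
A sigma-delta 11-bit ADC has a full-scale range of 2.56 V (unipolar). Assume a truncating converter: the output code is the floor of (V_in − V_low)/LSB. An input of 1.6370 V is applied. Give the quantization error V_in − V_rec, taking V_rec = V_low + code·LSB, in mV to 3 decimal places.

LSB = 2.56/2^11 = 1.250 mV.
Scaled input = 1309.6000 LSBs, so code = 1309.
Code 1309 maps back to 0 + 1309×0.00125 V = 1.63625 V.
Error = 1.6370 − 1.63625 = 0.00075 V = 0.750 mV.

0.750 mV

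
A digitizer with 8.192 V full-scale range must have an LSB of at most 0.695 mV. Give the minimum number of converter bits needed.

14 bits

Number of steps required ≥ 8.192 V / 0.695 mV = 11787.05.
Need 2^N ≥ 11787.05; 2^13 = 8192, 2^14 = 16384.
Minimum N = 14.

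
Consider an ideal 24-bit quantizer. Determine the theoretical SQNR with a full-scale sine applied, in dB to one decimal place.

SNR ≈ 6.02·N + 1.76 dB = 6.02·24 + 1.76 = 146.24 dB.

146.2 dB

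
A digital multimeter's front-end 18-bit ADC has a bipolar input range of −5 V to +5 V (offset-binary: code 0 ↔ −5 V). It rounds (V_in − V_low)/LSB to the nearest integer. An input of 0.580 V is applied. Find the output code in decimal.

With 262144 levels over 10 V, one step is 38.15 µV.
(V_in − V_low)/LSB = (0.580 − (−5)) / 3.8147e-05 = 146276.352.
Round → code 146276.

code 146276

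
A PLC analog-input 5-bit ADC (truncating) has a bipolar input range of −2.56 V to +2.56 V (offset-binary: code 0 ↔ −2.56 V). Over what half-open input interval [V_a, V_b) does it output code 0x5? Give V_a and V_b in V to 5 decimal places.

[-1.76000 V, -1.60000 V)

LSB = 5.12/2^5 = 160.000 mV.
Code 0x5 = 5 decimal.
V_a = V_low + 5·LSB = -1.76 V; V_b = V_low + 6·LSB = -1.6 V.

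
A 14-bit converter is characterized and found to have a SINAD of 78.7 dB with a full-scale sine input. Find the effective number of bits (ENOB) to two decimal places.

ENOB = (SINAD − 1.76) / 6.02 = (78.7 − 1.76)/6.02 = 12.781.

12.78 bits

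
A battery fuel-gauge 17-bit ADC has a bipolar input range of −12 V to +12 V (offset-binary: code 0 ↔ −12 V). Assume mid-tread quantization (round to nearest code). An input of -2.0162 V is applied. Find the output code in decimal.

code 54525

Full-scale span = 24 V; LSB = 24/2^17 = 183.11 µV.
(-2.0162 − (−12)) / 0.000183105 = 54524.860 LSBs.
Round → code 54525.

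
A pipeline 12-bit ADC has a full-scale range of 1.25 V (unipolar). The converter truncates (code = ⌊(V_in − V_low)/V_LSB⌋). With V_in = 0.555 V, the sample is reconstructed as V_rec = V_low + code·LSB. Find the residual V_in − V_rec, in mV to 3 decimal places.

0.190 mV

LSB = 1.25/2^12 = 305.18 µV.
(V_in − V_low)/LSB = (0.555 − 0)/0.000305176 = 1818.6240 → code 1818 (floor).
Reconstructed: 0.55480957 V.
V_in − V_rec = 0.00019043 V = 0.190 mV.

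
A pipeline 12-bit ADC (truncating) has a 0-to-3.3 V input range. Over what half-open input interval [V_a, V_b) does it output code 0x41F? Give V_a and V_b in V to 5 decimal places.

[0.84998 V, 0.85078 V)

LSB = 3.3/2^12 = 0.806 mV.
Code 0x41F = 1055 decimal.
V_a = V_low + 1055·LSB = 0.849976 V; V_b = V_low + 1056·LSB = 0.850781 V.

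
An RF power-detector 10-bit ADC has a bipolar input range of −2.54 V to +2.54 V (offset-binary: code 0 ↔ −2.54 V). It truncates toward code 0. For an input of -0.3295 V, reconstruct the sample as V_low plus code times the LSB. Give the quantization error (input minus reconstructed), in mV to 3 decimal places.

2.883 mV

One LSB is 5.08 V / 1024 = 4.961 mV.
(V_in − V_low)/LSB = (-0.3295 − (−2.54))/0.00496094 = 445.5811 → code 445 (floor).
Code 445 maps back to (−2.54) + 445×0.00496094 V = -0.33238281 V.
Difference: 0.00288281 V → 2.883 mV.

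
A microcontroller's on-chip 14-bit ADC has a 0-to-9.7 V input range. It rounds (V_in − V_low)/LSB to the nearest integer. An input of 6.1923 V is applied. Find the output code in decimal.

code 10459

Full-scale span = 9.7 V; LSB = 9.7/2^14 = 0.592 mV.
(V_in − V_low)/LSB = (6.1923 − 0) / 0.000592041 = 10459.242.
round(10459.242) = 10459.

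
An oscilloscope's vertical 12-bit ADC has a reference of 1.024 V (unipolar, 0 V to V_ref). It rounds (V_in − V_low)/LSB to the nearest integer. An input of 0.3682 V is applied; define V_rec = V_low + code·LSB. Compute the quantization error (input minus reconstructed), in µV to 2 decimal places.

-50.00 µV

One LSB is 1.024 V / 4096 = 250.00 µV.
(V_in − V_low)/LSB = (0.3682 − 0)/0.00025 = 1472.8000 → code 1473 (round).
Reconstructed: 0.36825 V.
V_in − V_rec = -5e-05 V = -50.00 µV.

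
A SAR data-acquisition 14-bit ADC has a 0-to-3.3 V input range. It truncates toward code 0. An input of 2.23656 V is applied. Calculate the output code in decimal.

With 16384 levels over 3.3 V, one step is 201.42 µV.
(2.23656 − 0) / 0.000201416 = 11104.182 LSBs.
⌊·⌋(11104.182) = 11104.

code 11104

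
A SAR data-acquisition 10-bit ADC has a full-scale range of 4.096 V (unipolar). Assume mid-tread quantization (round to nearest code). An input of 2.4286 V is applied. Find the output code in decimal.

code 607

With 1024 levels over 4.096 V, one step is 4.000 mV.
(2.4286 − 0) / 0.004 = 607.150 LSBs.
So the output code is 607.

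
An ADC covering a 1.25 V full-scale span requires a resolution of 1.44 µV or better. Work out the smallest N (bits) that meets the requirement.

20 bits

Number of steps required ≥ 1.25 V / 1.44 µV = 868055.56.
Need 2^N ≥ 868055.56; 2^19 = 524288, 2^20 = 1048576.
Minimum N = 20.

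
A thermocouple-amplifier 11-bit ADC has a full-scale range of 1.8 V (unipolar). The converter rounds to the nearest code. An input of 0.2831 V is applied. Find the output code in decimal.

With 2048 levels over 1.8 V, one step is 0.879 mV.
(0.2831 − 0) / 0.000878906 = 322.105 LSBs.
Round → code 322.

code 322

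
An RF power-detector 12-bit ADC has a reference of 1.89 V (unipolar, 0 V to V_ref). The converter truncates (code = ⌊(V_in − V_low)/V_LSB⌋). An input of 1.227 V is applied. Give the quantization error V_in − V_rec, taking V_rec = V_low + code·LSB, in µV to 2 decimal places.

68.85 µV

One LSB is 1.89 V / 4096 = 461.43 µV.
Scaled input = 2659.1492 LSBs, so code = 2659.
Reconstructed: 1.2269312 V.
Difference: 6.88477e-05 V → 68.85 µV.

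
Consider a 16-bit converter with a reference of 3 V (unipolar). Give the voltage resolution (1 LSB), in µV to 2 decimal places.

Full-scale span = 3 V.
LSB = 3 / 2^16 = 3 / 65536 = 4.57764e-05 V = 45.78 µV.

45.78 µV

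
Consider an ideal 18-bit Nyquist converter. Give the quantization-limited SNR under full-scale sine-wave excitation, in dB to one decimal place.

SNR ≈ 6.02·N + 1.76 dB = 6.02·18 + 1.76 = 110.12 dB.

110.1 dB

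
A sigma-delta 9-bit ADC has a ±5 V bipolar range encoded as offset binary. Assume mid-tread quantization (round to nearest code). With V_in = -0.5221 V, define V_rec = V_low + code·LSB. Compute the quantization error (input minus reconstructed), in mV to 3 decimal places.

LSB = 10/2^9 = 19.531 mV.
(V_in − V_low)/LSB = (-0.5221 − (−5))/0.0195312 = 229.2685 → code 229 (round).
Reconstructed: -0.52734375 V.
Difference: 0.00524375 V → 5.244 mV.

5.244 mV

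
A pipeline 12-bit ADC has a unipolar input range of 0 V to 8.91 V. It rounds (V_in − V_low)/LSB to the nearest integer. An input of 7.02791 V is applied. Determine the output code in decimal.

Full-scale span = 8.91 V; LSB = 8.91/2^12 = 2.175 mV.
Input sits at 3230.788 steps above V_low.
Round → code 3231.

code 3231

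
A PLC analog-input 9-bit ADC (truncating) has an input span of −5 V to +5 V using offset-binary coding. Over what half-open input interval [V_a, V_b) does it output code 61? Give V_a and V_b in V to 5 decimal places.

[-3.80859 V, -3.78906 V)

LSB = 10/2^9 = 19.531 mV.
V_a = V_low + 61·LSB = -3.80859 V; V_b = V_low + 62·LSB = -3.78906 V.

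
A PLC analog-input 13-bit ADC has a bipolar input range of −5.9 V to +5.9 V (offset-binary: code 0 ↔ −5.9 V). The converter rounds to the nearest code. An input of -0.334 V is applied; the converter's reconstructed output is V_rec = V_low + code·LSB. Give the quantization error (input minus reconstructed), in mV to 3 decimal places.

Step size: 11.8 V ÷ 2^13 = 1.440 mV.
Scaled input = 3864.1247 LSBs, so code = 3864.
V_rec = (−5.9) + 3864·0.00144043 = -0.33417969 V.
V_in − V_rec = 0.000179687 V = 0.180 mV.

0.180 mV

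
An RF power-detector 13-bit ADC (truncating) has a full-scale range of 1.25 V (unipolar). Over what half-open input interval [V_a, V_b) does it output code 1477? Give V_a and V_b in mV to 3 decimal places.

LSB = 1.25/2^13 = 152.59 µV.
V_a = V_low + 1477·LSB = 0.225372 V; V_b = V_low + 1478·LSB = 0.225525 V.

[225.372 mV, 225.525 mV)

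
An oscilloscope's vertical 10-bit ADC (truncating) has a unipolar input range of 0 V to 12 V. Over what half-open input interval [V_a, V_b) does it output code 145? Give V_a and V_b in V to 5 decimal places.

[1.69922 V, 1.71094 V)

LSB = 12/2^10 = 11.719 mV.
V_a = V_low + 145·LSB = 1.69922 V; V_b = V_low + 146·LSB = 1.71094 V.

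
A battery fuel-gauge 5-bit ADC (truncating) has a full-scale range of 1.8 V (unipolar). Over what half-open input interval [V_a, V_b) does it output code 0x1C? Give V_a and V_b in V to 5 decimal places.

LSB = 1.8/2^5 = 56.250 mV.
Code 0x1C = 28 decimal.
V_a = V_low + 28·LSB = 1.575 V; V_b = V_low + 29·LSB = 1.63125 V.

[1.57500 V, 1.63125 V)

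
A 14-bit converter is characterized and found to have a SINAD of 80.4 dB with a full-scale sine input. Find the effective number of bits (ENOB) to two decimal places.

13.06 bits

ENOB = (SINAD − 1.76) / 6.02 = (80.4 − 1.76)/6.02 = 13.063.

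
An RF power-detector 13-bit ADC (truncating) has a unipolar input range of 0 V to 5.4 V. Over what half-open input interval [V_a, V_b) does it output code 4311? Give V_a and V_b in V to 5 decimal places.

[2.84172 V, 2.84238 V)

LSB = 5.4/2^13 = 0.659 mV.
V_a = V_low + 4311·LSB = 2.84172 V; V_b = V_low + 4312·LSB = 2.84238 V.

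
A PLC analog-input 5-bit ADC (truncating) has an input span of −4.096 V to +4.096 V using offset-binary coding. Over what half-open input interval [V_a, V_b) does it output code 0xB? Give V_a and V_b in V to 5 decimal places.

LSB = 8.192/2^5 = 256.000 mV.
Code 0xB = 11 decimal.
V_a = V_low + 11·LSB = -1.28 V; V_b = V_low + 12·LSB = -1.024 V.

[-1.28000 V, -1.02400 V)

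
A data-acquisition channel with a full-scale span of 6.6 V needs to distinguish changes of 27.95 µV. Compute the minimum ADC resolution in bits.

18 bits

Number of steps required ≥ 6.6 V / 27.95 µV = 236135.96.
Need 2^N ≥ 236135.96; 2^17 = 131072, 2^18 = 262144.
Minimum N = 18.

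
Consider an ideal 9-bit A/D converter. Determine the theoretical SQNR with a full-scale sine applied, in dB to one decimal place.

55.9 dB

SNR ≈ 6.02·N + 1.76 dB = 6.02·9 + 1.76 = 55.94 dB.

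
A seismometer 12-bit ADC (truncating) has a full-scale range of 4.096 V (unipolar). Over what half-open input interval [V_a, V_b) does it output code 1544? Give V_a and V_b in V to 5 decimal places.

LSB = 4.096/2^12 = 1.000 mV.
V_a = V_low + 1544·LSB = 1.544 V; V_b = V_low + 1545·LSB = 1.545 V.

[1.54400 V, 1.54500 V)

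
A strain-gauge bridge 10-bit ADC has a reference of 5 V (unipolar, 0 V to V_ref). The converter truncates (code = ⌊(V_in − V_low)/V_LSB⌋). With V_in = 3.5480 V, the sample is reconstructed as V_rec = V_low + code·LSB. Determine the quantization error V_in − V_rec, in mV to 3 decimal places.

3.078 mV

Step size: 5 V ÷ 2^10 = 4.883 mV.
(V_in − V_low)/LSB = (3.5480 − 0)/0.00488281 = 726.6304 → code 726 (floor).
V_rec = 0 + 726·0.00488281 = 3.5449219 V.
V_in − V_rec = 0.00307813 V = 3.078 mV.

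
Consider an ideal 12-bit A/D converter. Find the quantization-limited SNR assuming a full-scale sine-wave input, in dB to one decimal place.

SNR ≈ 6.02·N + 1.76 dB = 6.02·12 + 1.76 = 74.00 dB.

74.0 dB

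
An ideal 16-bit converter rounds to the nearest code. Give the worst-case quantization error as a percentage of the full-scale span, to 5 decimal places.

0.00076 %

Rounding → worst-case error = ½ LSB = V_FS/2^17, so 100/131072 = 0.000762939 % of full scale.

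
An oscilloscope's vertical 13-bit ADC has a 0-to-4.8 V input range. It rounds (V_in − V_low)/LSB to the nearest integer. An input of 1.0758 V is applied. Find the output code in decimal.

code 1836

With 8192 levels over 4.8 V, one step is 0.586 mV.
(V_in − V_low)/LSB = (1.0758 − 0) / 0.000585937 = 1836.032.
Round → code 1836.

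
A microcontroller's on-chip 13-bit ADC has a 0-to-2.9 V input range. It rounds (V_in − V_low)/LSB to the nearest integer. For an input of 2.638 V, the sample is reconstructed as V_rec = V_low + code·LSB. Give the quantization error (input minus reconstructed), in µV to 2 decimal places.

-37.11 µV

Step size: 2.9 V ÷ 2^13 = 354.00 µV.
(V_in − V_low)/LSB = (2.638 − 0)/0.000354004 = 7451.8952 → code 7452 (round).
V_rec = 0 + 7452·0.000354004 = 2.6380371 V.
V_in − V_rec = -3.71094e-05 V = -37.11 µV.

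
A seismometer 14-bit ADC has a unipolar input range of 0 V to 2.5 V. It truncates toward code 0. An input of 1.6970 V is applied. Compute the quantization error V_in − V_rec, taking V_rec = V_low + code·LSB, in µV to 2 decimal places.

70.07 µV

LSB = 2.5/2^14 = 152.59 µV.
(1.6970 − 0)/0.000152588 = 11121.4592; ⌊·⌋ gives code 11121.
Reconstructed: 1.6969299 V.
V_in − V_rec = 7.00684e-05 V = 70.07 µV.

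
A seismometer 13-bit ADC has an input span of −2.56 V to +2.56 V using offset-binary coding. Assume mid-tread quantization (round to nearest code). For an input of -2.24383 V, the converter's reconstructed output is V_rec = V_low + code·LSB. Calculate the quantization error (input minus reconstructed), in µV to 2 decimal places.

-80.00 µV

Step size: 5.12 V ÷ 2^13 = 0.625 mV.
(-2.24383 − (−2.56))/0.000625 = 505.8720; round gives code 506.
Reconstructed: -2.24375 V.
Error = -2.24383 − (−2.24375) = -8e-05 V = -80.00 µV.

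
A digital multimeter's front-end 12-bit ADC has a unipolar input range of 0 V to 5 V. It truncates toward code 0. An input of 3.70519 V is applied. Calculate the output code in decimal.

Full-scale span = 5 V; LSB = 5/2^12 = 1.221 mV.
(3.70519 − 0) / 0.0012207 = 3035.292 LSBs.
So the output code is 3035.

code 3035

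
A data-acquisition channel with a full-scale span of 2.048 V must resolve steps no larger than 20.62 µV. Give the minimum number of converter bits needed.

17 bits

Number of steps required ≥ 2.048 V / 20.62 µV = 99321.05.
Need 2^N ≥ 99321.05; 2^16 = 65536, 2^17 = 131072.
Minimum N = 17.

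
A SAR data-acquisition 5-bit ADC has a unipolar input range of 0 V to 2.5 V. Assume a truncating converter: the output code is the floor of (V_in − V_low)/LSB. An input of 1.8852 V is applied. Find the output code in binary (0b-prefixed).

With 32 levels over 2.5 V, one step is 78.125 mV.
Input sits at 24.131 steps above V_low.
Floor → code 24.
In binary (0b-prefixed): 0b11000.

code 0b11000 (decimal 24)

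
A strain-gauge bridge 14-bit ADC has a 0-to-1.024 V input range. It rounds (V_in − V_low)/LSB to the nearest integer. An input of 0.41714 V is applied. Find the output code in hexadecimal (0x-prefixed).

code 0x1A12 (decimal 6674)

Full-scale span = 1.024 V; LSB = 1.024/2^14 = 62.50 µV.
(0.41714 − 0) / 6.25e-05 = 6674.240 LSBs.
So the output code is 6674.
In hexadecimal (0x-prefixed): 0x1A12.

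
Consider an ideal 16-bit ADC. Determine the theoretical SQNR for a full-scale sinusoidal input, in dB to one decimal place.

98.1 dB

SNR ≈ 6.02·N + 1.76 dB = 6.02·16 + 1.76 = 98.08 dB.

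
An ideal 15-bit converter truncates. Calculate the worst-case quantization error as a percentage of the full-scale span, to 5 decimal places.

0.00305 %

Truncating → worst-case error = 1 LSB = V_FS/2^15, so 100/32768 = 0.00305176 % of full scale.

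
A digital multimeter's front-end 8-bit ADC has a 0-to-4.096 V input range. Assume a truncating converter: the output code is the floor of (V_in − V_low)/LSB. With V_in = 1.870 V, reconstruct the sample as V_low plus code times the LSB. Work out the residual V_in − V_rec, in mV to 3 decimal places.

One LSB is 4.096 V / 256 = 16.000 mV.
Scaled input = 116.8750 LSBs, so code = 116.
V_rec = 0 + 116·0.016 = 1.856 V.
Difference: 0.014 V → 14.000 mV.

14.000 mV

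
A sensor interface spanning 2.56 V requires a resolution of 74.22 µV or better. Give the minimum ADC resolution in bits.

16 bits

Number of steps required ≥ 2.56 V / 74.22 µV = 34492.05.
Need 2^N ≥ 34492.05; 2^15 = 32768, 2^16 = 65536.
Minimum N = 16.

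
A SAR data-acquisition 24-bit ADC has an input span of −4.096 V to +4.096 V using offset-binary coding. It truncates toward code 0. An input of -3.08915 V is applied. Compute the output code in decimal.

Full-scale span = 8.192 V; LSB = 8.192/2^24 = 0.49 µV.
(V_in − V_low)/LSB = (-3.08915 − (−4.096)) / 4.88281e-07 = 2062028.800.
So the output code is 2062028.

code 2062028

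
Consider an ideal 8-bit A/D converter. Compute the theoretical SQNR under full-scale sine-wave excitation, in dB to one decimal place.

49.9 dB

SNR ≈ 6.02·N + 1.76 dB = 6.02·8 + 1.76 = 49.92 dB.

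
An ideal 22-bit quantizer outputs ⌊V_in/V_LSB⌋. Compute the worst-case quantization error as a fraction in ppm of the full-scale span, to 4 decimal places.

Truncating → worst-case error = 1 LSB = V_FS/2^22, so 1e+06/4194304 = 0.238419 ppm of full scale.

0.2384 ppm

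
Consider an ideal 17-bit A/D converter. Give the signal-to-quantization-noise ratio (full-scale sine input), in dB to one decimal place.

SNR ≈ 6.02·N + 1.76 dB = 6.02·17 + 1.76 = 104.10 dB.

104.1 dB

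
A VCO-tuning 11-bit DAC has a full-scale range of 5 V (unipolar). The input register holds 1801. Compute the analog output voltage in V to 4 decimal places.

4.3970 V

LSB = 5 V / 2^11 = 2.441 mV.
V_out = 0 + 1801 × 0.00244141 V = 4.39697 V.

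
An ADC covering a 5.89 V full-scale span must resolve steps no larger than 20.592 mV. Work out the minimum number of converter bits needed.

Number of steps required ≥ 5.89 V / 20.592 mV = 286.03.
Need 2^N ≥ 286.03; 2^8 = 256, 2^9 = 512.
Minimum N = 9.

9 bits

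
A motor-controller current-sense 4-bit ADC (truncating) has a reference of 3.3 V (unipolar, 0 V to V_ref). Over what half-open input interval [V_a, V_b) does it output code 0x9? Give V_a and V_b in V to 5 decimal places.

[1.85625 V, 2.06250 V)

LSB = 3.3/2^4 = 206.250 mV.
Code 0x9 = 9 decimal.
V_a = V_low + 9·LSB = 1.85625 V; V_b = V_low + 10·LSB = 2.0625 V.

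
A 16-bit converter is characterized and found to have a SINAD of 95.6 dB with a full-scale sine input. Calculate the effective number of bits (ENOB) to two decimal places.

15.59 bits

ENOB = (SINAD − 1.76) / 6.02 = (95.6 − 1.76)/6.02 = 15.588.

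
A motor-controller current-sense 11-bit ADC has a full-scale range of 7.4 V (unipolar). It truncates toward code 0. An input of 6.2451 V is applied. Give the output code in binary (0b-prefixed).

Full-scale span = 7.4 V; LSB = 7.4/2^11 = 3.613 mV.
Input sits at 1728.374 steps above V_low.
So the output code is 1728.
In binary (0b-prefixed): 0b11011000000.

code 0b11011000000 (decimal 1728)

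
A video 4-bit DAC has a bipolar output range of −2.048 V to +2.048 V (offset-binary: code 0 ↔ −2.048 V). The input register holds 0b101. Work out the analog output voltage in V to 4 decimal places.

-0.7680 V

LSB = 4.096 V / 2^4 = 256.000 mV.
Code 0b101 = 5 decimal.
V_out = (−2.048) + 5 × 0.256 V = -0.768 V.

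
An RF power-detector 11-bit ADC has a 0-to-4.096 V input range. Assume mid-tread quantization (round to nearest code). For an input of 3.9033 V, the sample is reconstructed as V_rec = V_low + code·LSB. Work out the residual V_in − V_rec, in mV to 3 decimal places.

Step size: 4.096 V ÷ 2^11 = 2.000 mV.
Scaled input = 1951.6500 LSBs, so code = 1952.
Code 1952 maps back to 0 + 1952×0.002 V = 3.904 V.
Difference: -0.0007 V → -0.700 mV.

-0.700 mV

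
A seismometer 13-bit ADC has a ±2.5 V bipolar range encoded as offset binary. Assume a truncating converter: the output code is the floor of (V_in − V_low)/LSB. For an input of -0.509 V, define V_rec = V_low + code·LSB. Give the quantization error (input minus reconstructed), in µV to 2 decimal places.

33.20 µV

One LSB is 5 V / 8192 = 0.610 mV.
Scaled input = 3262.0544 LSBs, so code = 3262.
Code 3262 maps back to (−2.5) + 3262×0.000610352 V = -0.5090332 V.
Difference: 3.32031e-05 V → 33.20 µV.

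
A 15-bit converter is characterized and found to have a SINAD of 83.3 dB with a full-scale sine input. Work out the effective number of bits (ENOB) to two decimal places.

13.54 bits

ENOB = (SINAD − 1.76) / 6.02 = (83.3 − 1.76)/6.02 = 13.545.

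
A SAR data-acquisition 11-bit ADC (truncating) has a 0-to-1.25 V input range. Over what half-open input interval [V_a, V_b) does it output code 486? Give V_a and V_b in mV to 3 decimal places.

[296.631 mV, 297.241 mV)

LSB = 1.25/2^11 = 0.610 mV.
V_a = V_low + 486·LSB = 0.296631 V; V_b = V_low + 487·LSB = 0.297241 V.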